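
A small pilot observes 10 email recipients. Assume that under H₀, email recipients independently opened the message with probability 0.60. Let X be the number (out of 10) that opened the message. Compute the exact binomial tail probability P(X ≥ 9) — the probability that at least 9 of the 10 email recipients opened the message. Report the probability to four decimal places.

P = 0.0464

X is binomial with n = 10 and p = 0.60.
P(X ≥ 9) = C(10,9)·0.60^9·0.40^1 + C(10,10)·0.60^10·0.40^0.
= 0.040311 + 0.006047 = 0.0464.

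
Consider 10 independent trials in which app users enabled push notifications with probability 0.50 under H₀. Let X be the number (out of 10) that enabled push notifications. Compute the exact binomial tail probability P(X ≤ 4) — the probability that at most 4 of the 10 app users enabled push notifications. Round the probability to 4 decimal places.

P = 0.3770

X is binomial with n = 10 and p = 0.50.
P(X ≤ 4) = Σ_{j=0}^{4} C(10,j)·0.50^j·0.50^{10−j}.
= 0.000977 + 0.009766 + 0.043945 + 0.117188 + 0.205078 = 0.3770.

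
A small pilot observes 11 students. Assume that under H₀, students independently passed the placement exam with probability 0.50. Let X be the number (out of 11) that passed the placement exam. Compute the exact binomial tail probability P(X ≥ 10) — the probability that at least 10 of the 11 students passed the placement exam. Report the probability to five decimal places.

X is binomial with n = 11 and p = 0.50.
P(X ≥ 10) = C(11,10)·0.50^10·0.50^1 + C(11,11)·0.50^11·0.50^0.
= 0.005371 + 0.000488 = 0.00586.

P = 0.00586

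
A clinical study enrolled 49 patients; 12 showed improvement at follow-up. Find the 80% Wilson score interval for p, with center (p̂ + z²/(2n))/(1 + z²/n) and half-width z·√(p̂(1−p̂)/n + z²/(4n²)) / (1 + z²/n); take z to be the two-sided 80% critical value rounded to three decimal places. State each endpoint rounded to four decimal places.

(0.1753, 0.3311)

p̂ = 12/49 = 0.24490; z = 1.282, so z² = 1.643524.
1 + z²/n = 1.033541.
Center = (0.24490 + 0.016771)/1.033541 = 0.25318.
Radicand: p̂(1−p̂)/n + z²/(4n²) = 0.003773938 + 0.000171129 = 0.003945067.
Half-width = z·√(radicand)/denom = 1.282·0.062810/1.033541 = 0.07791.
CI: 0.25318 ± 0.07791 = (0.1753, 0.3311).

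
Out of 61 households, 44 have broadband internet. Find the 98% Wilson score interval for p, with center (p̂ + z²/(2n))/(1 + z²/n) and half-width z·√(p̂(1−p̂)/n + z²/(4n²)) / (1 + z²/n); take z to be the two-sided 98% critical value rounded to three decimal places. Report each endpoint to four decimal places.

(0.5740, 0.8325)

p̂ = 44/61 = 0.72131; z = 2.326, so z² = 5.410276.
Denominator 1 + z²/n = 1 + 5.410276/61 = 1.088693.
Center = (0.72131 + 0.044347)/1.088693 = 0.70328.
Radicand: p̂(1−p̂)/n + z²/(4n²) = 0.003295430 + 0.000363496 = 0.003658926.
Half-width = 2.326·√0.003658926/1.088693 = 0.12924.
So the interval runs from 0.5740 to 0.8325.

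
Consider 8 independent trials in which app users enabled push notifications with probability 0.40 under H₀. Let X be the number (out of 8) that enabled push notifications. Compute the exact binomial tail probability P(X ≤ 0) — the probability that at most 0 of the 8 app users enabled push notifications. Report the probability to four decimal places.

X is binomial with n = 8 and p = 0.40.
P(X ≤ 0) = C(8,0)·0.40^0·0.60^8.
= 0.016796 = 0.0168.

P = 0.0168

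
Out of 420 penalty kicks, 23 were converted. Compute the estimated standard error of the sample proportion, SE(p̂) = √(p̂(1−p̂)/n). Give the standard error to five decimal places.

Sample proportion p̂ = 23/420 = 0.05476.
p̂(1−p̂) = 0.051761.
Dividing by n and taking the root: √0.000123240 = 0.01110.

SE = 0.01110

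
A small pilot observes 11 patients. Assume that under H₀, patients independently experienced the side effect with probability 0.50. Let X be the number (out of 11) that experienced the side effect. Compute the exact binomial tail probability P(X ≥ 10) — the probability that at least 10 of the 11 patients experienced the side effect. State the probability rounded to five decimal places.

P = 0.00586

X ~ Binomial(n=11, p=0.50).
P(X ≥ 10) = C(11,10)·0.50^10·0.50^1 + C(11,11)·0.50^11·0.50^0.
= 0.005371 + 0.000488 = 0.00586.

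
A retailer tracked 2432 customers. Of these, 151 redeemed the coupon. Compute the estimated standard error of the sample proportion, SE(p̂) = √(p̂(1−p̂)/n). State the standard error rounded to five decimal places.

p̂ = 151/2432 = 0.06209.
p̂(1−p̂) = 0.06209·0.93791 = 0.058235.
SE = √(0.058235/2432) = 0.00489.

SE = 0.00489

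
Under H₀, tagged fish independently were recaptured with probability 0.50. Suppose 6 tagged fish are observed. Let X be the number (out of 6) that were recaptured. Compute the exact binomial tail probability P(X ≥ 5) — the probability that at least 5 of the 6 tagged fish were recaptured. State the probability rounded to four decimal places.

P = 0.1094

X ~ Binomial(n=6, p=0.50).
P(X ≥ 5) = C(6,5)·0.50^5·0.50^1 + C(6,6)·0.50^6·0.50^0.
= 0.093750 + 0.015625 = 0.1094.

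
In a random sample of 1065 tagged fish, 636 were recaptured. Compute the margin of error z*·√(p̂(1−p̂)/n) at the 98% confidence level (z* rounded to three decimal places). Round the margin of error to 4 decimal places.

ME = 0.0350

The sample proportion is 636/1065 = 0.59718.
Standard error of p̂: √(0.240555/1065) = √0.000225874 = 0.015029.
For 98% confidence, z* = 2.326.
So ME = 0.0350.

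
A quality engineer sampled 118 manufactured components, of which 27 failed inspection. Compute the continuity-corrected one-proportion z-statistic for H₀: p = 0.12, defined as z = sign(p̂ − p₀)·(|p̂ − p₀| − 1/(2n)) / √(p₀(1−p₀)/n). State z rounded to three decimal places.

z = 3.496

With x = 27 successes in n = 118, p̂ = 0.22881. p̂ − p₀ = 0.108814.
Continuity correction 1/(2n) = 1/236 = 0.004237.
Corrected numerator: |0.108814| − 0.004237 = 0.104577.
Null standard error: √(0.12·0.88/118) = √0.000894915 = 0.029915.
z = (+)0.104577/0.029915 = 3.496.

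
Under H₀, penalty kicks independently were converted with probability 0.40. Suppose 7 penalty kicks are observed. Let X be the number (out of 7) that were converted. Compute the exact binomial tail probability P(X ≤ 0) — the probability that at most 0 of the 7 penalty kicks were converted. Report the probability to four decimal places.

X ~ Binomial(n=7, p=0.40).
P(X ≤ 0) = C(7,0)·0.40^0·0.60^7.
= 0.027994 = 0.0280.

P = 0.0280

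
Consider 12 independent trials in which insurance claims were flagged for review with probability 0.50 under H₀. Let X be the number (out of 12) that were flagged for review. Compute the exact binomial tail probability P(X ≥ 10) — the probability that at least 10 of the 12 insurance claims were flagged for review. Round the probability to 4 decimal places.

X is binomial with n = 12 and p = 0.50.
P(X ≥ 10) = C(12,10)·0.50^10·0.50^2 + C(12,11)·0.50^11·0.50^1 + C(12,12)·0.50^12·0.50^0.
= 0.016113 + 0.002930 + 0.000244 = 0.0193.

P = 0.0193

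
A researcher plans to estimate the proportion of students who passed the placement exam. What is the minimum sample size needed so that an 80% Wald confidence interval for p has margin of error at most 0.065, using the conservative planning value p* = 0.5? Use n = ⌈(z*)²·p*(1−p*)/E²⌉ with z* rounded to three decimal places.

n = 98

For 80% confidence, z* = 1.282.
p*(1−p*) = 0.50·0.50 = 0.2500.
(z*)²·p*(1−p*)/E² = 1.643524·0.2500/0.004225 = 97.250.
Rounding up, n = 98.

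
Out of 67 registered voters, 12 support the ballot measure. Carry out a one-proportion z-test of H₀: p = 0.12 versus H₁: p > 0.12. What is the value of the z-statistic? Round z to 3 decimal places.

z = 1.489

p̂ = 12/67 = 0.17910.
Null standard error: √(0.12·0.88/67) = √0.001576119 = 0.039700.
z = (0.17910 − 0.12)/0.039700 = 0.05910/0.039700 = 1.489.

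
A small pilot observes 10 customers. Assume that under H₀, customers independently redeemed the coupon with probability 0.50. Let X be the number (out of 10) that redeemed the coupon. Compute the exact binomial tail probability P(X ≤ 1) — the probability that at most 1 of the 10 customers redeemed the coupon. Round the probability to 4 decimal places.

P = 0.0107

X ~ Binomial(n=10, p=0.50).
P(X ≤ 1) = C(10,0)·0.50^0·0.50^10 + C(10,1)·0.50^1·0.50^9.
= 0.000977 + 0.009766 = 0.0107.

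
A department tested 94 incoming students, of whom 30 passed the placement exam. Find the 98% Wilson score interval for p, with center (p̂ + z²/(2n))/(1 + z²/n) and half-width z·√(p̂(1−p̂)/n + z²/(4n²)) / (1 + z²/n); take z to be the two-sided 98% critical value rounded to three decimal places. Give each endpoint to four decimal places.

(0.2198, 0.4382)

Here p̂ = 30/94 = 0.31915 and z = 2.326 (z² = 5.410276).
1 + z²/n = 1.057556.
Center = (0.31915 + 0.028778)/1.057556 = 0.32899.
Radicand: p̂(1−p̂)/n + z²/(4n²) = 0.002311627 + 0.000153075 = 0.002464702.
Half-width = 2.326·√0.002464702/1.057556 = 0.10919.
So the interval runs from 0.2198 to 0.4382.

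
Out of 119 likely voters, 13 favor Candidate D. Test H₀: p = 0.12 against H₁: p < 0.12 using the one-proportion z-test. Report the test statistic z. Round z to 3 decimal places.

Sample proportion p̂ = 13/119 = 0.10924.
SE₀ = √(0.12·0.88/119) = 0.029789.
z = (0.10924 − 0.12)/0.029789 = -0.01076/0.029789 = -0.361.

z = -0.361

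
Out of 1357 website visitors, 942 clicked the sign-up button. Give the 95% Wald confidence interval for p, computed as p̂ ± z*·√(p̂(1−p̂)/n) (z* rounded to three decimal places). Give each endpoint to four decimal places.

With x = 942 successes in n = 1357, p̂ = 0.69418.
Standard error of p̂: √(0.212295/1357) = √0.000156444 = 0.012508.
The 95% critical value is z* = 1.960.
Margin of error: 1.960 × 0.012508 = 0.02452.
So the interval runs from 0.6697 to 0.7187.

(0.6697, 0.7187)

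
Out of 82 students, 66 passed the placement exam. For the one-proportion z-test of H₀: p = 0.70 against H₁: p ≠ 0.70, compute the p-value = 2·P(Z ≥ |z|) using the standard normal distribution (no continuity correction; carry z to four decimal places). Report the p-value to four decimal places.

p̂ = 66/82 = 0.80488.
Under H₀, SE = √(p₀(1−p₀)/n) = √(0.70·0.30/82) = √0.002560976 = 0.050606.
Test statistic (full precision, shown to 4 dp): z = (66/82 − 0.70)/SE₀ ≈ 2.0724.
From the standard normal, 2·P(Z ≥ |z|) = 0.0382.

p-value = 0.0382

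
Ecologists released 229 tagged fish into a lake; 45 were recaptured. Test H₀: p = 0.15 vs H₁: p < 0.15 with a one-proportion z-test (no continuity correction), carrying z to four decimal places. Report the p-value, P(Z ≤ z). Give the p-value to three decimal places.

p-value = 0.976

Sample proportion p̂ = 45/229 = 0.19651.
SE₀ = √(0.15·0.85/229) = 0.023596.
Test statistic (full precision, shown to 4 dp): z = (45/229 − 0.15)/SE₀ ≈ 1.9710.
p-value = P(Z ≤ z) with z = 1.9710 → 0.976.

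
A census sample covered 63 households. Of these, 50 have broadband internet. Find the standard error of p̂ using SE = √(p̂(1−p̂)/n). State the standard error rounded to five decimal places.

With x = 50 successes in n = 63, p̂ = 0.79365.
p̂(1−p̂) = 0.163770.
Dividing by n and taking the root: √0.002599524 = 0.05099.

SE = 0.05099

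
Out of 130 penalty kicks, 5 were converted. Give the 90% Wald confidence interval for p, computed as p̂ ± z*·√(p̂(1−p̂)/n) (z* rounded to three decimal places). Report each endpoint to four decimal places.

Sample proportion p̂ = 5/130 = 0.03846.
SE(p̂) = √(0.03846·0.96154/130) = 0.016867.
The 90% critical value is z* = 1.645.
Margin = 1.645·0.016867 = 0.02775.
Interval: 0.03846 ± 0.02775 → (0.0107, 0.0662).

(0.0107, 0.0662)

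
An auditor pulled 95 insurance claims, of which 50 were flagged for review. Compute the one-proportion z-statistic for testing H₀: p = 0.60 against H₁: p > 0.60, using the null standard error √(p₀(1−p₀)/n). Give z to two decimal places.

With x = 50 successes in n = 95, p̂ = 0.52632.
SE₀ = √(0.60·0.40/95) = 0.050262.
Test statistic: z = -0.07368/0.050262 = -1.47.

z = -1.47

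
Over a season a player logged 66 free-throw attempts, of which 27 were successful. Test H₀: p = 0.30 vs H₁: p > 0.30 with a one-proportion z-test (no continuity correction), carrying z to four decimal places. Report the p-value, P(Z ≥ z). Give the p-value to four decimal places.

p-value = 0.0266

The sample proportion is 27/66 = 0.40909.
Null standard error: √(0.30·0.70/66) = √0.003181818 = 0.056408.
Test statistic (full precision, shown to 4 dp): z = (27/66 − 0.30)/SE₀ ≈ 1.9340.
p-value = P(Z ≥ z) with z = 1.9340 → 0.0266.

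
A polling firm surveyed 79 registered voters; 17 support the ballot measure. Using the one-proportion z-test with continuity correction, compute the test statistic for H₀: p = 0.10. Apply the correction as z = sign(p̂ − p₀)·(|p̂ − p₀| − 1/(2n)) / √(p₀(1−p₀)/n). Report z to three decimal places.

p̂ = 17/79 = 0.21519. p̂ − p₀ = 0.115190.
Continuity correction 1/(2n) = 1/158 = 0.006329.
Corrected numerator: |0.115190| − 0.006329 = 0.108861.
Null standard error: √(0.10·0.90/79) = √0.001139241 = 0.033753.
z = (+)0.108861/0.033753 = 3.225.

z = 3.225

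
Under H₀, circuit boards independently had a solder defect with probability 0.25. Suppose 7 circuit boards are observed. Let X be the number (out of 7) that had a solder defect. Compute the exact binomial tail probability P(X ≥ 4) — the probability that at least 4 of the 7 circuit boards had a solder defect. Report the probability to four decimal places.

X ~ Binomial(n=7, p=0.25).
P(X ≥ 4) = C(7,4)·0.25^4·0.75^3 + C(7,5)·0.25^5·0.75^2 + C(7,6)·0.25^6·0.75^1 + C(7,7)·0.25^7·0.75^0.
= 0.057678 + 0.011536 + 0.001282 + 0.000061 = 0.0706.

P = 0.0706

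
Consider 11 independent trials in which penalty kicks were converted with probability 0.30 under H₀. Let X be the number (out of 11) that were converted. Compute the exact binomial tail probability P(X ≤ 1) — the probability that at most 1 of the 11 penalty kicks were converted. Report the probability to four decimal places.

P = 0.1130

X is binomial with n = 11 and p = 0.30.
P(X ≤ 1) = C(11,0)·0.30^0·0.70^11 + C(11,1)·0.30^1·0.70^10.
= 0.019773 + 0.093217 = 0.1130.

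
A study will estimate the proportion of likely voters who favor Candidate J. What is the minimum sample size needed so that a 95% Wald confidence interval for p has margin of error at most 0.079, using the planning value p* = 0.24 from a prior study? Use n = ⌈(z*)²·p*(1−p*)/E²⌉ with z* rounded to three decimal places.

The 95% critical value is z* = 1.960.
p*(1−p*) = 0.1824.
(z*)²·p*(1−p*)/E² = 3.841600·0.1824/0.006241 = 112.275.
Rounding up, n = 113.

n = 113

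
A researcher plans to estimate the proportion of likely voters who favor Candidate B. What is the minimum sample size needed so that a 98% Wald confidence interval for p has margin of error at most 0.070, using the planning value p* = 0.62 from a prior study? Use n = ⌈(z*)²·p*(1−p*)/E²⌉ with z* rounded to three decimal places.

z* = 2.326 at the 98% level.
p*(1−p*) = 0.62·0.38 = 0.2356.
(z*)²·p*(1−p*)/E² = 5.410276·0.2356/0.004900 = 260.135.
Rounding up, n = 261.

n = 261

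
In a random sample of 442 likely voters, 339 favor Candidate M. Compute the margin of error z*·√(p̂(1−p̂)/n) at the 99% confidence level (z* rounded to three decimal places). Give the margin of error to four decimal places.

ME = 0.0518

Sample proportion p̂ = 339/442 = 0.76697.
SE(p̂) = √(0.76697·0.23303/442) = 0.020109.
The 99% critical value is z* = 2.576.
So ME = 0.0518.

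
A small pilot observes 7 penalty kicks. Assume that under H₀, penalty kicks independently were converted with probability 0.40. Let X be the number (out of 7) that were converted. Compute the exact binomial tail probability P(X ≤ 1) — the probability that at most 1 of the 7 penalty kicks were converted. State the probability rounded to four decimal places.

X ~ Binomial(n=7, p=0.40).
P(X ≤ 1) = C(7,0)·0.40^0·0.60^7 + C(7,1)·0.40^1·0.60^6.
= 0.027994 + 0.130637 = 0.1586.

P = 0.1586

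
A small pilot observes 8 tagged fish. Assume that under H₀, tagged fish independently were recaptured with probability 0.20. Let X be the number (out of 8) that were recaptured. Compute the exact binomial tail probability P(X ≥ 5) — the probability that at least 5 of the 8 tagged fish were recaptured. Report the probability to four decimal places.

X ~ Binomial(n=8, p=0.20).
P(X ≥ 5) = C(8,5)·0.20^5·0.80^3 + C(8,6)·0.20^6·0.80^2 + C(8,7)·0.20^7·0.80^1 + C(8,8)·0.20^8·0.80^0.
= 0.009175 + 0.001147 + 0.000082 + 0.000003 = 0.0104.

P = 0.0104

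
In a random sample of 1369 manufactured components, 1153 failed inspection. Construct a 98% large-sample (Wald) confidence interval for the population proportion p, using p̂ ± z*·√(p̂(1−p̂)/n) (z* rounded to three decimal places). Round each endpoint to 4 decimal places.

With x = 1153 successes in n = 1369, p̂ = 0.84222.
Standard error of p̂: √(0.132885/1369) = √0.000097067 = 0.009852.
The 98% critical value is z* = 2.326.
Margin of error: 2.326 × 0.009852 = 0.02292.
CI: 0.84222 ± 0.02292 = (0.8193, 0.8651).

(0.8193, 0.8651)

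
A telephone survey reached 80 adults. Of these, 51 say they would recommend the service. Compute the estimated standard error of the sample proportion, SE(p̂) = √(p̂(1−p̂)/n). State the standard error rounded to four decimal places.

SE = 0.0537

The sample proportion is 51/80 = 0.63750.
p̂(1−p̂) = 0.63750·0.36250 = 0.231094.
SE = √(0.231094/80) = 0.0537.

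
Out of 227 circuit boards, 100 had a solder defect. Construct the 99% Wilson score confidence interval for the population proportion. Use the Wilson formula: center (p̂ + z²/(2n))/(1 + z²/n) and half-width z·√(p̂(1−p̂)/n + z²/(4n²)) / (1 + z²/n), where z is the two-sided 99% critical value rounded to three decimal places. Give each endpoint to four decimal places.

(0.3585, 0.5259)

p̂ = 100/227 = 0.44053; z = 2.576, so z² = 6.635776.
Denominator 1 + z²/n = 1 + 6.635776/227 = 1.029232.
Center = (0.44053 + 0.014616)/1.029232 = 0.44222.
Radicand: p̂(1−p̂)/n + z²/(4n²) = 0.001085741 + 0.000032194 = 0.001117935.
Half-width = z·√(radicand)/denom = 2.576·0.033436/1.029232 = 0.08368.
Interval: 0.44222 ± 0.08368 → (0.3585, 0.5259).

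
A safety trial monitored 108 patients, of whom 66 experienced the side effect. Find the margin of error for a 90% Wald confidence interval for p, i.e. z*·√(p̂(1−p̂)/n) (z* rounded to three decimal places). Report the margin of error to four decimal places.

Sample proportion p̂ = 66/108 = 0.61111.
Standard error of p̂: √(0.237654/108) = √0.002200503 = 0.046910.
The 90% critical value is z* = 1.645.
ME = 1.645·0.046910 = 0.0772.

ME = 0.0772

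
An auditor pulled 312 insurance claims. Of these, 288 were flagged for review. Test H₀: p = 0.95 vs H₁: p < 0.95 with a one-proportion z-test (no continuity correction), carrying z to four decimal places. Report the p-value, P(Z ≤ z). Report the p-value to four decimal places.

The sample proportion is 288/312 = 0.92308.
Under H₀, SE = √(p₀(1−p₀)/n) = √(0.95·0.05/312) = √0.000152244 = 0.012339.
Test statistic (full precision, shown to 4 dp): z = (288/312 − 0.95)/SE₀ ≈ -2.1820.
p-value = P(Z ≤ z) with z = -2.1820 → 0.0146.

p-value = 0.0146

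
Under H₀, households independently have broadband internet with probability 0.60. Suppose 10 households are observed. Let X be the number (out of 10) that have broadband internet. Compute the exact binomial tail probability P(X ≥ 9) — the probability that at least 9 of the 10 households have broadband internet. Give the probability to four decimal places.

P = 0.0464

X is binomial with n = 10 and p = 0.60.
P(X ≥ 9) = C(10,9)·0.60^9·0.40^1 + C(10,10)·0.60^10·0.40^0.
= 0.040311 + 0.006047 = 0.0464.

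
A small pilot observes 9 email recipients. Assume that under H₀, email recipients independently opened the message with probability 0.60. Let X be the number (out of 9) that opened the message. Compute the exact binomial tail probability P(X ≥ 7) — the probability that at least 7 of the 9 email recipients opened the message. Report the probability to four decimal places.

P = 0.2318

X is binomial with n = 9 and p = 0.60.
P(X ≥ 7) = C(9,7)·0.60^7·0.40^2 + C(9,8)·0.60^8·0.40^1 + C(9,9)·0.60^9·0.40^0.
= 0.161243 + 0.060466 + 0.010078 = 0.2318.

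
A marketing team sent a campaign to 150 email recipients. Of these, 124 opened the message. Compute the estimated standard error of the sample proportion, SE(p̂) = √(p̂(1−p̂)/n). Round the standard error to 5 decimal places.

SE = 0.03091

With x = 124 successes in n = 150, p̂ = 0.82667.
p̂(1−p̂) = 0.143287.
SE = √(0.143287/150) = √0.000955247 = 0.03091.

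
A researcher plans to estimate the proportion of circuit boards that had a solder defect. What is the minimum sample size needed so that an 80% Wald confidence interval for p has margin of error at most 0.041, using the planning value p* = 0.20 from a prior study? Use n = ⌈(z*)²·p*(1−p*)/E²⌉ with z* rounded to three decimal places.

The 80% critical value is z* = 1.282.
p*(1−p*) = 0.1600.
(z*)²·p*(1−p*)/E² = 1.643524·0.1600/0.001681 = 156.433.
Rounding up, n = 157.

n = 157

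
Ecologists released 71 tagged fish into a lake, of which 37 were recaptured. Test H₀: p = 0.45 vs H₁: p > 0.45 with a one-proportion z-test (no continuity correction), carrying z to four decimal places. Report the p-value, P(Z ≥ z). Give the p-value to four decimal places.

p-value = 0.1142

p̂ = 37/71 = 0.52113.
Null standard error: √(0.45·0.55/71) = √0.003485915 = 0.059042.
z = (p̂ − p₀)/SE = (37/71 − 0.45)/0.059042 ≈ 1.2047.
From the standard normal, P(Z ≥ z) = 0.1142.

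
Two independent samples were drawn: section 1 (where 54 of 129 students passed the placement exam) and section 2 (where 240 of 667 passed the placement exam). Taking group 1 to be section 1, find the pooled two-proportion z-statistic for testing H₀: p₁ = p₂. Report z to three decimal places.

p̂₁ = 54/129 = 0.41860, p̂₂ = 240/667 = 0.35982.
Pooled p̂ = (54+240)/(129+667) = 294/796 = 0.36935.
Pooled SE = √[0.2329297·0.00925119] ≈ 0.046421.
z = (p̂₁ − p̂₂)/SE = (0.41860 − 0.35982)/0.046421 = 0.05878/0.046421 = 1.266.

z = 1.266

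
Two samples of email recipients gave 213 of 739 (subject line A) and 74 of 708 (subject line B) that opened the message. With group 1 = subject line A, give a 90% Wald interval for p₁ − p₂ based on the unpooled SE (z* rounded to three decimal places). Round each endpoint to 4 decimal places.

p̂₁ = 0.28823, p̂₂ = 0.10452, so the observed difference is 0.18371.
Unpooled SE = √(p̂₁(1−p̂₁)/n₁ + p̂₂(1−p̂₂)/n₂) = √(0.000277608 + 0.000132197) = 0.020244.
For 90% confidence, z* = 1.645. Margin = 1.645·0.020244 = 0.03330.
Interval: 0.18371 ± 0.03330 → (0.1504, 0.2170).

(0.1504, 0.2170)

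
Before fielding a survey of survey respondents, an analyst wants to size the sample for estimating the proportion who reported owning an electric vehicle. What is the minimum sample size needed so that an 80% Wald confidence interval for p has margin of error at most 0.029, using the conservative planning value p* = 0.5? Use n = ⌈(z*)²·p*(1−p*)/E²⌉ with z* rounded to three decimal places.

For 80% confidence, z* = 1.282.
p*(1−p*) = 0.50·0.50 = 0.2500.
Required n before rounding: 1.643524 × 0.2500 / 0.029² = 488.562.
Rounding up, n = 489.

n = 489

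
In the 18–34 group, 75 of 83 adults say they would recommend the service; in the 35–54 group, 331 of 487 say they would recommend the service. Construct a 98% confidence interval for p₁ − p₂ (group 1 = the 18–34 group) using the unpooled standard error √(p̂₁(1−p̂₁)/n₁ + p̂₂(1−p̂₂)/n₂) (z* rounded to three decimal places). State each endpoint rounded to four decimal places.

p̂₁ = 0.90361, p̂₂ = 0.67967, so the observed difference is 0.22394.
Unpooled SE = √(p̂₁(1−p̂₁)/n₁ + p̂₂(1−p̂₂)/n₂) = √(0.001049342 + 0.000447060) = 0.038683.
z* = 2.326 at the 98% level. Margin = 2.326·0.038683 = 0.08998.
Interval: 0.22394 ± 0.08998 → (0.1340, 0.3139).

(0.1340, 0.3139)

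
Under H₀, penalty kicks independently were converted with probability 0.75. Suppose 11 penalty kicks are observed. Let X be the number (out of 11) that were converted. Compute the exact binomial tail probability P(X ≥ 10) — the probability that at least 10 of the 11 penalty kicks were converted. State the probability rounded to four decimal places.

X ~ Binomial(n=11, p=0.75).
P(X ≥ 10) = C(11,10)·0.75^10·0.25^1 + C(11,11)·0.75^11·0.25^0.
= 0.154862 + 0.042235 = 0.1971.

P = 0.1971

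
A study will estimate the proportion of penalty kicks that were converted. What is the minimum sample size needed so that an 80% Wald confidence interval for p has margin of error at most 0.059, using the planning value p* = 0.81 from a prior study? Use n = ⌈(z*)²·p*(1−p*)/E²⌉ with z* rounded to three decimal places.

For 80% confidence, z* = 1.282.
p*(1−p*) = 0.1539.
Required n before rounding: 1.643524 × 0.1539 / 0.059² = 72.663.
Rounding up, n = 73.

n = 73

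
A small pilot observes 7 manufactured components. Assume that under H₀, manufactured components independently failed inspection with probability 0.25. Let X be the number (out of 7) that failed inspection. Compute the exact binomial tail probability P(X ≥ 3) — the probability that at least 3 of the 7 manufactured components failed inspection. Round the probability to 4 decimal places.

P = 0.2436

X ~ Binomial(n=7, p=0.25).
P(X ≥ 3) = Σ_{j=3}^{7} C(7,j)·0.25^j·0.75^{7−j}.
= 0.173035 + 0.057678 + 0.011536 + 0.001282 + 0.000061 = 0.2436.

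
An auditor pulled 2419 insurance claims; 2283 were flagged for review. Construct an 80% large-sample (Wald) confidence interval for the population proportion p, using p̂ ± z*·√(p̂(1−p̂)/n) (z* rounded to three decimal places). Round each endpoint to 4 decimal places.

(0.9378, 0.9498)

Sample proportion p̂ = 2283/2419 = 0.94378.
SE = √(p̂(1−p̂)/n) = √(0.053061/2419) = 0.004683.
z* = 1.282 at the 80% level.
Margin = 1.282·0.004683 = 0.00600.
So the interval runs from 0.9378 to 0.9498.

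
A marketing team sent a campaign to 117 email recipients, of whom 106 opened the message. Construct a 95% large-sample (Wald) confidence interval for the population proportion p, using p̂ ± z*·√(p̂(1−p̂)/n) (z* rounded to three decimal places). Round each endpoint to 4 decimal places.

(0.8531, 0.9589)

Sample proportion p̂ = 106/117 = 0.90598.
Standard error of p̂: √(0.085178/117) = √0.000728016 = 0.026982.
For 95% confidence, z* = 1.960.
Margin = 1.960·0.026982 = 0.05288.
So the interval runs from 0.8531 to 0.9589.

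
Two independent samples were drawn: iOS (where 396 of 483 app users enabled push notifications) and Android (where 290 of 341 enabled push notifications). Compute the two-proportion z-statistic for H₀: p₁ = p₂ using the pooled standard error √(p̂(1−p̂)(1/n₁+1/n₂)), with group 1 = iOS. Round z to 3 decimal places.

p̂₁ = 396/483 = 0.81988, p̂₂ = 290/341 = 0.85044.
Pooled p̂ = (396+290)/(483+341) = 686/824 = 0.83252.
SE = √[p̂(1−p̂)(1/n₁+1/n₂)] = √[0.83252·0.16748·(1/483+1/341)] ≈ 0.026411.
z = (p̂₁ − p̂₂)/SE = (0.81988 − 0.85044)/0.026411 = -0.03056/0.026411 = -1.157.

z = -1.157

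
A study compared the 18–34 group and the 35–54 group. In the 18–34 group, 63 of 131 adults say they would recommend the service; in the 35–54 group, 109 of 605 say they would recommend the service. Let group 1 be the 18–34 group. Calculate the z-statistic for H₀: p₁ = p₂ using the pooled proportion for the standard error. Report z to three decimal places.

z = 7.375

p̂₁ = 63/131 = 0.48092, p̂₂ = 109/605 = 0.18017.
Pooling: p̂ = 172/736 = 0.23370.
SE = √[p̂(1−p̂)(1/n₁+1/n₂)] = √[0.23370·0.76630·(1/131+1/605)] ≈ 0.040780.
z = 0.30075/0.040780 = 7.375.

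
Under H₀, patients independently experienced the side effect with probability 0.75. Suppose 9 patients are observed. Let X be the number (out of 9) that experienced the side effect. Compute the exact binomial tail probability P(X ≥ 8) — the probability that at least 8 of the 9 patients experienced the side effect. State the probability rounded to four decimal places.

X is binomial with n = 9 and p = 0.75.
P(X ≥ 8) = C(9,8)·0.75^8·0.25^1 + C(9,9)·0.75^9·0.25^0.
= 0.225254 + 0.075085 = 0.3003.

P = 0.3003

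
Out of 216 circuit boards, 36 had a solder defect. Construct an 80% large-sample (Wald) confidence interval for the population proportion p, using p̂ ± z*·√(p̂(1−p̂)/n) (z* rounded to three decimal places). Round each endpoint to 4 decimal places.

Sample proportion p̂ = 36/216 = 0.16667.
SE(p̂) = √(0.16667·0.83333/216) = 0.025358.
For 80% confidence, z* = 1.282.
Margin of error: 1.282 × 0.025358 = 0.03251.
CI: 0.16667 ± 0.03251 = (0.1342, 0.1992).

(0.1342, 0.1992)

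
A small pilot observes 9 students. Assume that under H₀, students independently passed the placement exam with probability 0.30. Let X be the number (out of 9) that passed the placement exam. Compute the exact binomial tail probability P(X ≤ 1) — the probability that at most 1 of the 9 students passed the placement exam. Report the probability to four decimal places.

X is binomial with n = 9 and p = 0.30.
P(X ≤ 1) = C(9,0)·0.30^0·0.70^9 + C(9,1)·0.30^1·0.70^8.
= 0.040354 + 0.155650 = 0.1960.

P = 0.1960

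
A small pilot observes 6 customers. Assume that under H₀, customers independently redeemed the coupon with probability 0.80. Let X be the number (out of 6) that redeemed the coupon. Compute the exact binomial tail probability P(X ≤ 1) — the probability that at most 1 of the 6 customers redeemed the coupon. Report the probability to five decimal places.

P = 0.00160

X is binomial with n = 6 and p = 0.80.
P(X ≤ 1) = C(6,0)·0.80^0·0.20^6 + C(6,1)·0.80^1·0.20^5.
= 0.000064 + 0.001536 = 0.00160.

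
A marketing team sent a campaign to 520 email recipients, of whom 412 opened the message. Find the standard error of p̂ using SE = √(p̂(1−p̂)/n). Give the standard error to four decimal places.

SE = 0.0178

The sample proportion is 412/520 = 0.79231.
p̂(1−p̂) = 0.164555.
SE = √(0.164555/520) = √0.000316452 = 0.0178.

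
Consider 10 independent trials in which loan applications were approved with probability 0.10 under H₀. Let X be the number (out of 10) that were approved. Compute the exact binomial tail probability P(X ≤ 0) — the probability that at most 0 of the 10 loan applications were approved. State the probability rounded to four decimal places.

P = 0.3487

X is binomial with n = 10 and p = 0.10.
P(X ≤ 0) = C(10,0)·0.10^0·0.90^10.
= 0.348678 = 0.3487.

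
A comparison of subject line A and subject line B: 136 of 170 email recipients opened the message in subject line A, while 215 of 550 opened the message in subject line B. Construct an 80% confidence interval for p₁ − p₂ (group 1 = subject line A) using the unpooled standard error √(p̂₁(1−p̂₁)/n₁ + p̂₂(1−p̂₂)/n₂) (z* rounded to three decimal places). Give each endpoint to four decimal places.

p̂₁ = 136/170 = 0.80000, p̂₂ = 215/550 = 0.39091; p̂₁ − p̂₂ = 0.40909.
SE = √(0.000941176 + 0.000432908) = √0.001374084 = 0.037069.
z* = 1.282 at the 80% level. Margin = 1.282·0.037069 = 0.04752.
CI: 0.40909 ± 0.04752 = (0.3616, 0.4566).

(0.3616, 0.4566)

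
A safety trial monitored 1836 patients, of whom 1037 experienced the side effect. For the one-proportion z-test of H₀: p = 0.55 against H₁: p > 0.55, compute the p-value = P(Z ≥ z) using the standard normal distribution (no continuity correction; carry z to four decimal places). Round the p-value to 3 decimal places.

p-value = 0.101

Sample proportion p̂ = 1037/1836 = 0.56481.
Under H₀, SE = √(p₀(1−p₀)/n) = √(0.55·0.45/1836) = √0.000134804 = 0.011611.
Test statistic (full precision, shown to 4 dp): z = (1037/1836 − 0.55)/SE₀ ≈ 1.2760.
From the standard normal, P(Z ≥ z) = 0.101.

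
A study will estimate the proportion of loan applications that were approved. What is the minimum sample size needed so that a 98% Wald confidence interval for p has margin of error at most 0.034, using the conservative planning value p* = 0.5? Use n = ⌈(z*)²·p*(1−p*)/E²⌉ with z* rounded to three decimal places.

For 98% confidence, z* = 2.326.
p*(1−p*) = 0.2500.
(z*)²·p*(1−p*)/E² = 5.410276·0.2500/0.001156 = 1170.042.
⌈1170.042⌉ = 1171.

n = 1171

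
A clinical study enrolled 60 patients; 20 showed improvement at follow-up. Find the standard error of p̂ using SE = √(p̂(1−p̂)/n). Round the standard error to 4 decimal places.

SE = 0.0609

Sample proportion p̂ = 20/60 = 0.33333.
p̂(1−p̂) = 0.222221.
SE = √(0.222221/60) = 0.0609.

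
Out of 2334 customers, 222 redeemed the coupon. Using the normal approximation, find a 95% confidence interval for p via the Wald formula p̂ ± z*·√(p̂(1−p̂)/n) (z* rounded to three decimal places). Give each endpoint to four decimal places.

Sample proportion p̂ = 222/2334 = 0.09512.
Standard error of p̂: √(0.086069/2334) = √0.000036876 = 0.006073.
z* = 1.960 at the 95% level.
Margin = 1.960·0.006073 = 0.01190.
CI: 0.09512 ± 0.01190 = (0.0832, 0.1070).

(0.0832, 0.1070)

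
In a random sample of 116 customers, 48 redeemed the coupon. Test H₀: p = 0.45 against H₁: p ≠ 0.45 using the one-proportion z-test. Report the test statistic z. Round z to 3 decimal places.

z = -0.784

With x = 48 successes in n = 116, p̂ = 0.41379.
Under H₀, SE = √(p₀(1−p₀)/n) = √(0.45·0.55/116) = √0.002133621 = 0.046191.
Test statistic: z = -0.03621/0.046191 = -0.784.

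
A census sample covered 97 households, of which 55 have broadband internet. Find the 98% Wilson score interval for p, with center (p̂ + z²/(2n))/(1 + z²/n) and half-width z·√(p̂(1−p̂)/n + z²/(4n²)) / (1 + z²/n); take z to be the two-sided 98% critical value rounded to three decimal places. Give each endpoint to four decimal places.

Here p̂ = 55/97 = 0.56701 and z = 2.326 (z² = 5.410276).
Denominator 1 + z²/n = 1 + 5.410276/97 = 1.055776.
Center = (0.56701 + 0.027888)/1.055776 = 0.56347.
Radicand: p̂(1−p̂)/n + z²/(4n²) = 0.002531027 + 0.000143753 = 0.002674780.
Half-width = z·√(radicand)/denom = 2.326·0.051718/1.055776 = 0.11394.
Interval: 0.56347 ± 0.11394 → (0.4495, 0.6774).

(0.4495, 0.6774)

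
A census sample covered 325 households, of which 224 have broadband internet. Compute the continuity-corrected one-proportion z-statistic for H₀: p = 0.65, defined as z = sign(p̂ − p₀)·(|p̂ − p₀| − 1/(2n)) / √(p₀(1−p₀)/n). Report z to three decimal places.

Sample proportion p̂ = 224/325 = 0.68923. p̂ − p₀ = 0.039231.
Continuity correction 1/(2n) = 1/650 = 0.001538.
Corrected numerator: |0.039231| − 0.001538 = 0.037693.
Under H₀, SE = √(p₀(1−p₀)/n) = √(0.65·0.35/325) = √0.000700000 = 0.026458.
z = (+)0.037693/0.026458 = 1.425.

z = 1.425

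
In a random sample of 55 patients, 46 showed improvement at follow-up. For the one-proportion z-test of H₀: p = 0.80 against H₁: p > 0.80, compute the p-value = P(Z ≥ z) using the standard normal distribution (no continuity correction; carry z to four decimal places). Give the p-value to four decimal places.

With x = 46 successes in n = 55, p̂ = 0.83636.
Null standard error: √(0.80·0.20/55) = √0.002909091 = 0.053936.
Test statistic (full precision, shown to 4 dp): z = (46/55 − 0.80)/SE₀ ≈ 0.6742.
From the standard normal, P(Z ≥ z) = 0.2501.

p-value = 0.2501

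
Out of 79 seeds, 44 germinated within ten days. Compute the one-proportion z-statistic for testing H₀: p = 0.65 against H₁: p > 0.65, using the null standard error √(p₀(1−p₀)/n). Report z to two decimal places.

z = -1.73

Sample proportion p̂ = 44/79 = 0.55696.
SE₀ = √(0.65·0.35/79) = 0.053663.
Test statistic: z = -0.09304/0.053663 = -1.73.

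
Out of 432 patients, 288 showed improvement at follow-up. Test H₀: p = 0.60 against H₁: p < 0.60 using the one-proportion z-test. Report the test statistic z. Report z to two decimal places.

Sample proportion p̂ = 288/432 = 0.66667.
Null standard error: √(0.60·0.40/432) = √0.000555556 = 0.023570.
z = (0.66667 − 0.60)/0.023570 = 0.06667/0.023570 = 2.83.

z = 2.83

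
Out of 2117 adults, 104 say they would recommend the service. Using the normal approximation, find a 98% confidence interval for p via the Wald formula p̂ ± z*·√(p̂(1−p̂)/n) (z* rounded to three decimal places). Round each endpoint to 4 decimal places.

(0.0382, 0.0601)

Sample proportion p̂ = 104/2117 = 0.04913.
SE(p̂) = √(0.04913·0.95087/2117) = 0.004697.
For 98% confidence, z* = 2.326.
Margin of error: 2.326 × 0.004697 = 0.01093.
CI: 0.04913 ± 0.01093 = (0.0382, 0.0601).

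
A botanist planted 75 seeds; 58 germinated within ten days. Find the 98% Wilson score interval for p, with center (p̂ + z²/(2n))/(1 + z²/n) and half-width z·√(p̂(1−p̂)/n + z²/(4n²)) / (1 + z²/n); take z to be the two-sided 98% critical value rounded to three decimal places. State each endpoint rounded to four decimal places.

p̂ = 58/75 = 0.77333; z = 2.326, so z² = 5.410276.
1 + z²/n = 1.072137.
Center = (0.77333 + 0.036069)/1.072137 = 0.75494.
Radicand: p̂(1−p̂)/n + z²/(4n²) = 0.002337185 + 0.000240457 = 0.002577642.
Half-width = z·√(radicand)/denom = 2.326·0.050770/1.072137 = 0.11015.
So the interval runs from 0.6448 to 0.8651.

(0.6448, 0.8651)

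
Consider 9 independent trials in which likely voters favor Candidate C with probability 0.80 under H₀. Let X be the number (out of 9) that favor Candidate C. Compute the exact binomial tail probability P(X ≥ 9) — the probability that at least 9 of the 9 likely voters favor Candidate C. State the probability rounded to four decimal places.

P = 0.1342

X ~ Binomial(n=9, p=0.80).
P(X ≥ 9) = C(9,9)·0.80^9·0.20^0.
= 0.134218 = 0.1342.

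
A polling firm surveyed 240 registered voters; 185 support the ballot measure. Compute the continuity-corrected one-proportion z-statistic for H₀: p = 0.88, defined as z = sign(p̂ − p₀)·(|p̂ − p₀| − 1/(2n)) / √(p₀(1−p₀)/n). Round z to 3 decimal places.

z = -5.105

Sample proportion p̂ = 185/240 = 0.77083. p̂ − p₀ = -0.109167.
Continuity correction 1/(2n) = 1/480 = 0.002083.
Corrected numerator: |-0.109167| − 0.002083 = 0.107084.
SE₀ = √(0.88·0.12/240) = 0.020976.
z = −0.107084/0.020976 = -5.105.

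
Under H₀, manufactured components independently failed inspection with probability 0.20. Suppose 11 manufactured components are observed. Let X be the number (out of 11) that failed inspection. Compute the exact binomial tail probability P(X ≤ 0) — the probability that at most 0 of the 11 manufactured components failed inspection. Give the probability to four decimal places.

P = 0.0859

X is binomial with n = 11 and p = 0.20.
P(X ≤ 0) = C(11,0)·0.20^0·0.80^11.
= 0.085899 = 0.0859.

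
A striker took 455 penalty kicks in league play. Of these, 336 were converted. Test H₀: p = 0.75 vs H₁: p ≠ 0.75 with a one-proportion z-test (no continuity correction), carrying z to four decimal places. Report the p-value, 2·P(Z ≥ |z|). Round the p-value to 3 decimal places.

Sample proportion p̂ = 336/455 = 0.73846.
Null standard error: √(0.75·0.25/455) = √0.000412088 = 0.020300.
Test statistic (full precision, shown to 4 dp): z = (336/455 − 0.75)/SE₀ ≈ -0.5684.
From the standard normal, 2·P(Z ≥ |z|) = 0.570.

p-value = 0.570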